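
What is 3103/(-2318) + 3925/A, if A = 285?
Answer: 86461/6954 ≈ 12.433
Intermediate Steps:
3103/(-2318) + 3925/A = 3103/(-2318) + 3925/285 = 3103*(-1/2318) + 3925*(1/285) = -3103/2318 + 785/57 = 86461/6954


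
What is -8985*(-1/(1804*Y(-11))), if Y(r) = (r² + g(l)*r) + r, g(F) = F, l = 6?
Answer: 8985/79376 ≈ 0.11320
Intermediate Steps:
Y(r) = r² + 7*r (Y(r) = (r² + 6*r) + r = r² + 7*r)
-8985*(-1/(1804*Y(-11))) = -8985*1/(19844*(7 - 11)) = -8985/(-11*(-4)*(-1804)) = -8985/(44*(-1804)) = -8985/(-79376) = -8985*(-1/79376) = 8985/79376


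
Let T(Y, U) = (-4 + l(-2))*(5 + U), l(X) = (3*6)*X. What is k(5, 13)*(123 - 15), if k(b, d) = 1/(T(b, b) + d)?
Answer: -12/43 ≈ -0.27907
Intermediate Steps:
l(X) = 18*X
T(Y, U) = -200 - 40*U (T(Y, U) = (-4 + 18*(-2))*(5 + U) = (-4 - 36)*(5 + U) = -40*(5 + U) = -200 - 40*U)
k(b, d) = 1/(-200 + d - 40*b) (k(b, d) = 1/((-200 - 40*b) + d) = 1/(-200 + d - 40*b))
k(5, 13)*(123 - 15) = (-1/(200 - 1*13 + 40*5))*(123 - 15) = -1/(200 - 13 + 200)*108 = -1/387*108 = -12/43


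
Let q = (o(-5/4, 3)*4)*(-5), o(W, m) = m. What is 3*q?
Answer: -180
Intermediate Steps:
q = -60 (q = (3*4)*(-5) = 12*(-5) = -60)
3*q = 3*(-60) = -180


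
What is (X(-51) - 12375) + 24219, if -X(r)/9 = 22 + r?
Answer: 12105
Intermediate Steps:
X(r) = -198 - 9*r (X(r) = -9*(22 + r) = -198 - 9*r)
(X(-51) - 12375) + 24219 = ((-198 - 9*(-51)) - 12375) + 24219 = ((-198 + 459) - 12375) + 24219 = (261 - 12375) + 24219 = -12114 + 24219 = 12105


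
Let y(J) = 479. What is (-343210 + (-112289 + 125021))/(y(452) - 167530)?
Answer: 330478/167051 ≈ 1.9783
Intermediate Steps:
(-343210 + (-112289 + 125021))/(y(452) - 167530) = (-343210 + (-112289 + 125021))/(479 - 167530) = (-343210 + 12732)/(-167051) = -330478*(-1/167051) = 330478/167051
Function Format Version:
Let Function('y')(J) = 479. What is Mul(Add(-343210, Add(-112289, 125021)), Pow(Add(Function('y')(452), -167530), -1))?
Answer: Rational(330478, 167051) ≈ 1.9783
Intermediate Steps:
Mul(Add(-343210, Add(-112289, 125021)), Pow(Add(Function('y')(452), -167530), -1)) = Mul(Add(-343210, Add(-112289, 125021)), Pow(Add(479, -167530), -1)) = Mul(Add(-343210, 12732), Pow(-167051, -1)) = Mul(-330478, Rational(-1, 167051)) = Rational(330478, 167051)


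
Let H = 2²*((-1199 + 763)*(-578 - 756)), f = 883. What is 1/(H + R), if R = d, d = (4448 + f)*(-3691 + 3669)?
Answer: 1/2209214 ≈ 4.5265e-7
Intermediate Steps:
d = -117282 (d = (4448 + 883)*(-3691 + 3669) = 5331*(-22) = -117282)
H = 2326496 (H = 4*(-436*(-1334)) = 4*581624 = 2326496)
R = -117282
1/(H + R) = 1/(2326496 - 117282) = 1/2209214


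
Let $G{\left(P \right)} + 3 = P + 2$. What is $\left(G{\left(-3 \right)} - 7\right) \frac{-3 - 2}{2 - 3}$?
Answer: $-55$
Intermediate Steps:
$G{\left(P \right)} = -1 + P$ ($G{\left(P \right)} = -3 + \left(P + 2\right) = -3 + \left(2 + P\right) = -1 + P$)
$\left(G{\left(-3 \right)} - 7\right) \frac{-3 - 2}{2 - 3} = \left(\left(-1 - 3\right) - 7\right) \frac{-3 - 2}{2 - 3} = \left(-4 - 7\right) \left(- \frac{5}{-1}\right) = - 11 \left(\left(-5\right) \left(-1\right)\right) = \left(-11\right) 5 = -55$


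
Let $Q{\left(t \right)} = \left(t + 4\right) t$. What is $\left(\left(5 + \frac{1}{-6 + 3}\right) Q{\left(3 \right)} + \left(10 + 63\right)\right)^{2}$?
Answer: $29241$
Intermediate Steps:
$Q{\left(t \right)} = t \left(4 + t\right)$ ($Q{\left(t \right)} = \left(4 + t\right) t = t \left(4 + t\right)$)
$\left(\left(5 + \frac{1}{-6 + 3}\right) Q{\left(3 \right)} + \left(10 + 63\right)\right)^{2} = \left(\left(5 + \frac{1}{-6 + 3}\right) 3 \left(4 + 3\right) + \left(10 + 63\right)\right)^{2} = \left(\left(5 + \frac{1}{-3}\right) 3 \cdot 7 + 73\right)^{2} = \left(\left(5 - \frac{1}{3}\right) 21 + 73\right)^{2} = \left(\frac{14}{3} \cdot 21 + 73\right)^{2} = \left(98 + 73\right)^{2} = 171^{2} = 29241$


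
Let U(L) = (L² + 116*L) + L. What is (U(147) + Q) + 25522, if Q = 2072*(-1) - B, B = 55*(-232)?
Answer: 75018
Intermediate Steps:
B = -12760
Q = 10688 (Q = 2072*(-1) - 1*(-12760) = -2072 + 12760 = 10688)
U(L) = L² + 117*L
(U(147) + Q) + 25522 = (147*(117 + 147) + 10688) + 25522 = (147*264 + 10688) + 25522 = (38808 + 10688) + 25522 = 49496 + 25522 = 75018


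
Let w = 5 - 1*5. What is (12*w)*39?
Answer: 0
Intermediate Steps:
w = 0 (w = 5 - 5 = 0)
(12*w)*39 = (12*0)*39 = 0*39 = 0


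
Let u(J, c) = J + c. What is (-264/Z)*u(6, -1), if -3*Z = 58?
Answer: 1980/29 ≈ 68.276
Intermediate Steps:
Z = -58/3 (Z = -1/3*58 = -58/3 ≈ -19.333)
(-264/Z)*u(6, -1) = (-264/(-58/3))*(6 - 1) = -264*(-3)/58*5 = -8*(-99/58)*5 = (396/29)*5 = 1980/29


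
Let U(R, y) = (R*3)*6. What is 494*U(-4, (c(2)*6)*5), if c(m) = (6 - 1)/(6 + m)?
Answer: -35568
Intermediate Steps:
c(m) = 5/(6 + m)
U(R, y) = 18*R (U(R, y) = (3*R)*6 = 18*R)
494*U(-4, (c(2)*6)*5) = 494*(18*(-4)) = 494*(-72) = -35568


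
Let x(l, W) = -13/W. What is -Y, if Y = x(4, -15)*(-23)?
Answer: 299/15 ≈ 19.933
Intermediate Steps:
Y = -299/15 (Y = -13/(-15)*(-23) = -13*(-1/15)*(-23) = (13/15)*(-23) = -299/15 ≈ -19.933)
-Y = -1*(-299/15) = 299/15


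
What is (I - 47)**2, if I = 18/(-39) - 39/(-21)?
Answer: 17222500/8281 ≈ 2079.8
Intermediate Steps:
I = 127/91 (I = 18*(-1/39) - 39*(-1/21) = -6/13 + 13/7 = 127/91 ≈ 1.3956)
(I - 47)**2 = (127/91 - 47)**2 = (-4150/91)**2 = 17222500/8281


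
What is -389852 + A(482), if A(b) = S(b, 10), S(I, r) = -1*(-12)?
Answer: -389840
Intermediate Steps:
S(I, r) = 12
A(b) = 12
-389852 + A(482) = -389852 + 12 = -389840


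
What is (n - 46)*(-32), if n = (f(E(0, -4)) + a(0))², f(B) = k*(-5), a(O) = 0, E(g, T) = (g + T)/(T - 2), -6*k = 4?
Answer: 10048/9 ≈ 1116.4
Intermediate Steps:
k = -⅔ (k = -⅙*4 = -⅔ ≈ -0.66667)
E(g, T) = (T + g)/(-2 + T)
f(B) = 10/3 (f(B) = -⅔*(-5) = 10/3)
n = 100/9 (n = (10/3 + 0)² = (10/3)² = 100/9 ≈ 11.111)
(n - 46)*(-32) = (100/9 - 46)*(-32) = -314/9*(-32) = 10048/9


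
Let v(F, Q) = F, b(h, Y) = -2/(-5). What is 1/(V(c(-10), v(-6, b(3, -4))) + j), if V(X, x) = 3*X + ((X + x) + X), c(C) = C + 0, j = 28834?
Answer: 1/28778 ≈ 3.4749e-5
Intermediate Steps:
b(h, Y) = ⅖ (b(h, Y) = -2*(-⅕) = ⅖)
c(C) = C
V(X, x) = x + 5*X (V(X, x) = 3*X + (x + 2*X) = x + 5*X)
1/(V(c(-10), v(-6, b(3, -4))) + j) = 1/((-6 + 5*(-10)) + 28834) = 1/((-6 - 50) + 28834) = 1/(-56 + 28834) = 1/28778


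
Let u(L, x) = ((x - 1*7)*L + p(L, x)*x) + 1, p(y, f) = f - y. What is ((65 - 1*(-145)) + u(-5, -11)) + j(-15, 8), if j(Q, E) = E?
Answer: 375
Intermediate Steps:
u(L, x) = 1 + L*(-7 + x) + x*(x - L) (u(L, x) = ((x - 1*7)*L + (x - L)*x) + 1 = ((x - 7)*L + x*(x - L)) + 1 = ((-7 + x)*L + x*(x - L)) + 1 = (L*(-7 + x) + x*(x - L)) + 1 = 1 + L*(-7 + x) + x*(x - L))
((65 - 1*(-145)) + u(-5, -11)) + j(-15, 8) = ((65 - 1*(-145)) + (1 + (-11)² - 7*(-5))) + 8 = ((65 + 145) + (1 + 121 + 35)) + 8 = (210 + 157) + 8 = 367 + 8 = 375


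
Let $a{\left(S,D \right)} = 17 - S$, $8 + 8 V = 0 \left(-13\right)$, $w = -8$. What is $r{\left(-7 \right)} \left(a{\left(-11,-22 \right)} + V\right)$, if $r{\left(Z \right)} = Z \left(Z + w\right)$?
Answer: $2835$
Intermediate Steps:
$V = -1$ ($V = -1 + \frac{0 \left(-13\right)}{8} = -1 + \frac{1}{8} \cdot 0 = -1 + 0 = -1$)
$r{\left(Z \right)} = Z \left(-8 + Z\right)$ ($r{\left(Z \right)} = Z \left(Z - 8\right) = Z \left(-8 + Z\right)$)
$r{\left(-7 \right)} \left(a{\left(-11,-22 \right)} + V\right) = - 7 \left(-8 - 7\right) \left(\left(17 - -11\right) - 1\right) = \left(-7\right) \left(-15\right) \left(\left(17 + 11\right) - 1\right) = 105 \left(28 - 1\right) = 105 \cdot 27 = 2835$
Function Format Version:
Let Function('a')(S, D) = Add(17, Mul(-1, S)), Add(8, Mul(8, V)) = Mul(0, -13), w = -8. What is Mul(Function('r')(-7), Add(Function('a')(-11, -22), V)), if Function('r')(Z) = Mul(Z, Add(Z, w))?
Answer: 2835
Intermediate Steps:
V = -1 (V = Add(-1, Mul(Rational(1, 8), Mul(0, -13))) = Add(-1, Mul(Rational(1, 8), 0)) = Add(-1, 0) = -1)
Function('r')(Z) = Mul(Z, Add(-8, Z)) (Function('r')(Z) = Mul(Z, Add(Z, -8)) = Mul(Z, Add(-8, Z)))
Mul(Function('r')(-7), Add(Function('a')(-11, -22), V)) = Mul(Mul(-7, Add(-8, -7)), Add(Add(17, Mul(-1, -11)), -1)) = Mul(Mul(-7, -15), Add(Add(17, 11), -1)) = Mul(105, Add(28, -1)) = Mul(105, 27) = 2835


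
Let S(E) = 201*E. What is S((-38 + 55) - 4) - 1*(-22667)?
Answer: 25280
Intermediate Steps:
S((-38 + 55) - 4) - 1*(-22667) = 201*((-38 + 55) - 4) - 1*(-22667) = 201*(17 - 4) + 22667 = 201*13 + 22667 = 2613 + 22667 = 25280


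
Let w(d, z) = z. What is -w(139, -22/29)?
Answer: 22/29 ≈ 0.75862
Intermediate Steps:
-w(139, -22/29) = -(-22)/29 = -1*(-22/29) = 22/29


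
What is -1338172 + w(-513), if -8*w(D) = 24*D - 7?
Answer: -10693057/8 ≈ -1.3366e+6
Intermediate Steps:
w(D) = 7/8 - 3*D (w(D) = -(24*D - 7)/8 = -(-7 + 24*D)/8 = 7/8 - 3*D)
-1338172 + w(-513) = -1338172 + (7/8 - 3*(-513)) = -1338172 + (7/8 + 1539) = -1338172 + 12319/8 = -10693057/8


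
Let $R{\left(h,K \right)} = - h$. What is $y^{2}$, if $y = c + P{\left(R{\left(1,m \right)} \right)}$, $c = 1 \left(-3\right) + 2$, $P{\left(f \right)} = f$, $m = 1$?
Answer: $4$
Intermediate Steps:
$c = -1$ ($c = -3 + 2 = -1$)
$y = -2$ ($y = -1 - 1 = -2$)
$y^{2} = \left(-2\right)^{2} = 4$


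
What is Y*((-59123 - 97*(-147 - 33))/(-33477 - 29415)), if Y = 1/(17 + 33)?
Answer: 41663/3144600 ≈ 0.013249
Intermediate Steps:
Y = 1/50 ≈ 0.020000
Y*((-59123 - 97*(-147 - 33))/(-33477 - 29415)) = ((-59123 - 97*(-147 - 33))/(-33477 - 29415))/50 = ((-59123 - 97*(-180))/(-62892))/50 = ((-59123 + 17460)*(-1/62892))/50 = (-41663*(-1/62892))/50 = (1/50)*(41663/62892) = 41663/3144600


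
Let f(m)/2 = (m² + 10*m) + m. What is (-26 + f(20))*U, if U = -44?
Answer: -53416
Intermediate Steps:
f(m) = 2*m² + 22*m (f(m) = 2*((m² + 10*m) + m) = 2*(m² + 11*m) = 2*m² + 22*m)
(-26 + f(20))*U = (-26 + 2*20*(11 + 20))*(-44) = (-26 + 2*20*31)*(-44) = (-26 + 1240)*(-44) = 1214*(-44) = -53416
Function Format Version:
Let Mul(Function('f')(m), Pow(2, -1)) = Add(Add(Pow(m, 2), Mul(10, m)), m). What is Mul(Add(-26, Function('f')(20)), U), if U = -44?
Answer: -53416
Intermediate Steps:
Function('f')(m) = Add(Mul(2, Pow(m, 2)), Mul(22, m)) (Function('f')(m) = Mul(2, Add(Add(Pow(m, 2), Mul(10, m)), m)) = Mul(2, Add(Pow(m, 2), Mul(11, m))) = Add(Mul(2, Pow(m, 2)), Mul(22, m)))
Mul(Add(-26, Function('f')(20)), U) = Mul(Add(-26, Mul(2, 20, Add(11, 20))), -44) = Mul(Add(-26, Mul(2, 20, 31)), -44) = Mul(Add(-26, 1240), -44) = Mul(1214, -44) = -53416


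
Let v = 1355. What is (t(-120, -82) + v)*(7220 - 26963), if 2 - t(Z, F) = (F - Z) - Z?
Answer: -23671857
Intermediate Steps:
t(Z, F) = 2 - F + 2*Z (t(Z, F) = 2 - ((F - Z) - Z) = 2 - (F - 2*Z) = 2 + (-F + 2*Z) = 2 - F + 2*Z)
(t(-120, -82) + v)*(7220 - 26963) = ((2 - 1*(-82) + 2*(-120)) + 1355)*(7220 - 26963) = ((2 + 82 - 240) + 1355)*(-19743) = (-156 + 1355)*(-19743) = 1199*(-19743) = -23671857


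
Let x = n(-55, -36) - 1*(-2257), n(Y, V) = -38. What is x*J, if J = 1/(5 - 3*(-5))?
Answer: 2219/20 ≈ 110.95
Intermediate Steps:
x = 2219 (x = -38 - 1*(-2257) = -38 + 2257 = 2219)
J = 1/20 (J = 1/(5 + 15) = 1/20 ≈ 0.050000)
x*J = 2219*(1/20) = 2219/20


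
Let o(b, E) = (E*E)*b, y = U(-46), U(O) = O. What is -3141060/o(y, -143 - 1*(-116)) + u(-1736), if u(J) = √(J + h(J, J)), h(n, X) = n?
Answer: 523510/5589 + 4*I*√217 ≈ 93.668 + 58.924*I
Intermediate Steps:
y = -46
o(b, E) = b*E² (o(b, E) = E²*b = b*E²)
u(J) = √2*√J (u(J) = √(J + J) = √(2*J) = √2*√J)
-3141060/o(y, -143 - 1*(-116)) + u(-1736) = -3141060*(-1/(46*(-143 - 1*(-116))²)) + √2*√(-1736) = -3141060*(-1/(46*(-143 + 116)²)) + √2*(2*I*√434) = -3141060/((-46*(-27)²)) + 4*I*√217 = -3141060/((-46*729)) + 4*I*√217 = -3141060/(-33534) + 4*I*√217 = -3141060*(-1/33534) + 4*I*√217 = 523510/5589 + 4*I*√217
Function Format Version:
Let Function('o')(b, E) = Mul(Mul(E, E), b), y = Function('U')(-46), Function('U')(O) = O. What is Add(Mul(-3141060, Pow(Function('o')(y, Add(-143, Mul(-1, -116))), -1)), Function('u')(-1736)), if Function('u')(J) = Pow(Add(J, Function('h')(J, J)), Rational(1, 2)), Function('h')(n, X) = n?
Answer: Add(Rational(523510, 5589), Mul(4, I, Pow(217, Rational(1, 2)))) ≈ Add(93.668, Mul(58.924, I))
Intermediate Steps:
y = -46
Function('o')(b, E) = Mul(b, Pow(E, 2)) (Function('o')(b, E) = Mul(Pow(E, 2), b) = Mul(b, Pow(E, 2)))
Function('u')(J) = Mul(Pow(2, Rational(1, 2)), Pow(J, Rational(1, 2))) (Function('u')(J) = Pow(Add(J, J), Rational(1, 2)) = Pow(Mul(2, J), Rational(1, 2)) = Mul(Pow(2, Rational(1, 2)), Pow(J, Rational(1, 2))))
Add(Mul(-3141060, Pow(Function('o')(y, Add(-143, Mul(-1, -116))), -1)), Function('u')(-1736)) = Add(Mul(-3141060, Pow(Mul(-46, Pow(Add(-143, Mul(-1, -116)), 2)), -1)), Mul(Pow(2, Rational(1, 2)), Pow(-1736, Rational(1, 2)))) = Add(Mul(-3141060, Pow(Mul(-46, Pow(Add(-143, 116), 2)), -1)), Mul(Pow(2, Rational(1, 2)), Mul(2, I, Pow(434, Rational(1, 2))))) = Add(Mul(-3141060, Pow(Mul(-46, Pow(-27, 2)), -1)), Mul(4, I, Pow(217, Rational(1, 2)))) = Add(Mul(-3141060, Pow(Mul(-46, 729), -1)), Mul(4, I, Pow(217, Rational(1, 2)))) = Add(Mul(-3141060, Pow(-33534, -1)), Mul(4, I, Pow(217, Rational(1, 2)))) = Add(Mul(-3141060, Rational(-1, 33534)), Mul(4, I, Pow(217, Rational(1, 2)))) = Add(Rational(523510, 5589), Mul(4, I, Pow(217, Rational(1, 2))))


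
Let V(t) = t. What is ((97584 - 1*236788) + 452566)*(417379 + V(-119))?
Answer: 130753428120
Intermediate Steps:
((97584 - 1*236788) + 452566)*(417379 + V(-119)) = ((97584 - 1*236788) + 452566)*(417379 - 119) = ((97584 - 236788) + 452566)*417260 = (-139204 + 452566)*417260 = 313362*417260 = 130753428120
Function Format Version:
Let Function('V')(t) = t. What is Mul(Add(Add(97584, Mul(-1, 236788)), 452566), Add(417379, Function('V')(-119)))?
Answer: 130753428120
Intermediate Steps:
Mul(Add(Add(97584, Mul(-1, 236788)), 452566), Add(417379, Function('V')(-119))) = Mul(Add(Add(97584, Mul(-1, 236788)), 452566), Add(417379, -119)) = Mul(Add(Add(97584, -236788), 452566), 417260) = Mul(Add(-139204, 452566), 417260) = Mul(313362, 417260) = 130753428120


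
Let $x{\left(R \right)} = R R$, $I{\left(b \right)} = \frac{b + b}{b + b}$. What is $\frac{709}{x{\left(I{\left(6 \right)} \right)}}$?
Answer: $709$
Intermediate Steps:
$I{\left(b \right)} = 1$ ($I{\left(b \right)} = \frac{2 b}{2 b} = 2 b \frac{1}{2 b} = 1$)
$x{\left(R \right)} = R^{2}$
$\frac{709}{x{\left(I{\left(6 \right)} \right)}} = \frac{709}{1^{2}} = \frac{709}{1} = 709 \cdot 1 = 709$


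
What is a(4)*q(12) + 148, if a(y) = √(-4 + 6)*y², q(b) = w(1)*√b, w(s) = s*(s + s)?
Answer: 148 + 64*√6 ≈ 304.77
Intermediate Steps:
w(s) = 2*s² (w(s) = s*(2*s) = 2*s²)
q(b) = 2*√b (q(b) = (2*1²)*√b = (2*1)*√b = 2*√b)
a(y) = √2*y²
a(4)*q(12) + 148 = (√2*4²)*(2*√12) + 148 = (√2*16)*(2*(2*√3)) + 148 = (16*√2)*(4*√3) + 148 = 64*√6 + 148 = 148 + 64*√6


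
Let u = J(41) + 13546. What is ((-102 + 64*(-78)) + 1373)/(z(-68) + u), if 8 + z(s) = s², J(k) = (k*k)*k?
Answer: -3721/87083 ≈ -0.042729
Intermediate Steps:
J(k) = k³ (J(k) = k²*k = k³)
z(s) = -8 + s²
u = 82467 (u = 41³ + 13546 = 68921 + 13546 = 82467)
((-102 + 64*(-78)) + 1373)/(z(-68) + u) = ((-102 + 64*(-78)) + 1373)/((-8 + (-68)²) + 82467) = ((-102 - 4992) + 1373)/((-8 + 4624) + 82467) = (-5094 + 1373)/(4616 + 82467) = -3721/87083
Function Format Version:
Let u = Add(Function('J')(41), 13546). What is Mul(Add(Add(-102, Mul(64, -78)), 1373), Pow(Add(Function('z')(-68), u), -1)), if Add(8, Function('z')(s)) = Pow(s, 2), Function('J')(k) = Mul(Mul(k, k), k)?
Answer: Rational(-3721, 87083) ≈ -0.042729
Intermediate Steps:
Function('J')(k) = Pow(k, 3) (Function('J')(k) = Mul(Pow(k, 2), k) = Pow(k, 3))
Function('z')(s) = Add(-8, Pow(s, 2))
u = 82467 (u = Add(Pow(41, 3), 13546) = Add(68921, 13546) = 82467)
Mul(Add(Add(-102, Mul(64, -78)), 1373), Pow(Add(Function('z')(-68), u), -1)) = Mul(Add(Add(-102, Mul(64, -78)), 1373), Pow(Add(Add(-8, Pow(-68, 2)), 82467), -1)) = Mul(Add(Add(-102, -4992), 1373), Pow(Add(Add(-8, 4624), 82467), -1)) = Mul(Add(-5094, 1373), Pow(Add(4616, 82467), -1)) = Mul(-3721, Pow(87083, -1)) = Mul(-3721, Rational(1, 87083)) = Rational(-3721, 87083)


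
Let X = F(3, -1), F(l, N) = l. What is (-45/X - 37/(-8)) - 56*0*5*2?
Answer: -83/8 ≈ -10.375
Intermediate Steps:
X = 3
(-45/X - 37/(-8)) - 56*0*5*2 = (-45/3 - 37/(-8)) - 56*0*5*2 = (-45*1/3 - 37*(-1/8)) - 0*2 = (-15 + 37/8) - 56*0 = -83/8 + 0 = -83/8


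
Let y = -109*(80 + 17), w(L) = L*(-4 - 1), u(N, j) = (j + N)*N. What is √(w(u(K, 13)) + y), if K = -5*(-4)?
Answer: I*√13873 ≈ 117.78*I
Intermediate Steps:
K = 20
u(N, j) = N*(N + j) (u(N, j) = (N + j)*N = N*(N + j))
w(L) = -5*L (w(L) = L*(-5) = -5*L)
y = -10573 (y = -109*97 = -10573)
√(w(u(K, 13)) + y) = √(-100*(20 + 13) - 10573) = √(-100*33 - 10573) = √(-5*660 - 10573) = √(-3300 - 10573) = √(-13873) = I*√13873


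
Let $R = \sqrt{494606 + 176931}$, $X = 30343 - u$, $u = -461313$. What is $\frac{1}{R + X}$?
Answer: $\frac{491656}{241724950799} - \frac{\sqrt{671537}}{241724950799} \approx 2.0306 \cdot 10^{-6}$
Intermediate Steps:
$X = 491656$ ($X = 30343 - -461313 = 30343 + 461313 = 491656$)
$R = \sqrt{671537} \approx 819.47$
$\frac{1}{R + X} = \frac{1}{\sqrt{671537} + 491656} = \frac{1}{491656 + \sqrt{671537}}$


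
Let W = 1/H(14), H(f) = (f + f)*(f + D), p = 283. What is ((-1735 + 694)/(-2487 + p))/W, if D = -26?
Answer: -87444/551 ≈ -158.70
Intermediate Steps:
H(f) = 2*f*(-26 + f) (H(f) = (f + f)*(f - 26) = (2*f)*(-26 + f) = 2*f*(-26 + f))
W = -1/336 (W = 1/(2*14*(-26 + 14)) = 1/(2*14*(-12)) = 1/(-336) = -1/336 ≈ -0.0029762)
((-1735 + 694)/(-2487 + p))/W = ((-1735 + 694)/(-2487 + 283))/(-1/336) = -1041/(-2204)*(-336) = -1041*(-1/2204)*(-336) = (1041/2204)*(-336) = -87444/551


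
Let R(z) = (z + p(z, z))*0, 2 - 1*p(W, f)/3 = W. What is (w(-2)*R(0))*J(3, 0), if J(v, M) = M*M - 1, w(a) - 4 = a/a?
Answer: 0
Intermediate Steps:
p(W, f) = 6 - 3*W
w(a) = 5 (w(a) = 4 + a/a = 4 + 1 = 5)
R(z) = 0 (R(z) = (z + (6 - 3*z))*0 = (6 - 2*z)*0 = 0)
J(v, M) = -1 + M² (J(v, M) = M² - 1 = -1 + M²)
(w(-2)*R(0))*J(3, 0) = (5*0)*(-1 + 0²) = 0*(-1 + 0) = 0*(-1) = 0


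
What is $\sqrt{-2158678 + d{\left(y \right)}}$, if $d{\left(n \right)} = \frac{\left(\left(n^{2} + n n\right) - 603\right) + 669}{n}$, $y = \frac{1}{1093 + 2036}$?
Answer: $\frac{i \sqrt{19112936890866}}{3129} \approx 1397.2 i$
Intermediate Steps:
$y = \frac{1}{3129} \approx 0.00031959$
$d{\left(n \right)} = \frac{66 + 2 n^{2}}{n}$ ($d{\left(n \right)} = \frac{\left(\left(n^{2} + n^{2}\right) - 603\right) + 669}{n} = \frac{\left(2 n^{2} - 603\right) + 669}{n} = \frac{\left(-603 + 2 n^{2}\right) + 669}{n} = \frac{66 + 2 n^{2}}{n}$)
$\sqrt{-2158678 + d{\left(y \right)}} = \sqrt{-2158678 + \left(2 \cdot \frac{1}{3129} + 66 \frac{1}{\frac{1}{3129}}\right)} = \sqrt{-2158678 + \left(\frac{2}{3129} + 66 \cdot 3129\right)} = \sqrt{-2158678 + \left(\frac{2}{3129} + 206514\right)} = \sqrt{-2158678 + \frac{646182308}{3129}} = \sqrt{- \frac{6108321154}{3129}} = \frac{i \sqrt{19112936890866}}{3129}$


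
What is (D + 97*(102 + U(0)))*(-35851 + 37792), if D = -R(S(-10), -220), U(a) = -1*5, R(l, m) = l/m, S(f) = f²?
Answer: 200901264/11 ≈ 1.8264e+7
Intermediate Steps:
U(a) = -5
D = 5/11 (D = -(-10)²/(-220) = -100*(-1)/220 = -1*(-5/11) = 5/11 ≈ 0.45455)
(D + 97*(102 + U(0)))*(-35851 + 37792) = (5/11 + 97*(102 - 5))*(-35851 + 37792) = (5/11 + 97*97)*1941 = (5/11 + 9409)*1941 = (103504/11)*1941 = 200901264/11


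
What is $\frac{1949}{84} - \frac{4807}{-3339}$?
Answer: $\frac{47017}{1908} \approx 24.642$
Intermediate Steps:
$\frac{1949}{84} - \frac{4807}{-3339} = 1949 \cdot \frac{1}{84} - - \frac{4807}{3339} = \frac{1949}{84} + \frac{4807}{3339} = \frac{47017}{1908}$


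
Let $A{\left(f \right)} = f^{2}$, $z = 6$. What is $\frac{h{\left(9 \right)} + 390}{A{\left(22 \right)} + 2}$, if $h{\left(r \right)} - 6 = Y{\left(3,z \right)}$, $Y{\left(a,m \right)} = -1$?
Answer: $\frac{395}{486} \approx 0.81276$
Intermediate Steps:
$h{\left(r \right)} = 5$ ($h{\left(r \right)} = 6 - 1 = 5$)
$\frac{h{\left(9 \right)} + 390}{A{\left(22 \right)} + 2} = \frac{5 + 390}{22^{2} + 2} = \frac{395}{484 + 2} = \frac{395}{486}$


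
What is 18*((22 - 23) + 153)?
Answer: 2736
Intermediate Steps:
18*((22 - 23) + 153) = 18*(-1 + 153) = 18*152 = 2736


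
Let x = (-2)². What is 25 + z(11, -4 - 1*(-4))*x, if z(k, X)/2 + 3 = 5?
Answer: 41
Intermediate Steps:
z(k, X) = 4 (z(k, X) = -6 + 2*5 = -6 + 10 = 4)
x = 4
25 + z(11, -4 - 1*(-4))*x = 25 + 4*4 = 25 + 16 = 41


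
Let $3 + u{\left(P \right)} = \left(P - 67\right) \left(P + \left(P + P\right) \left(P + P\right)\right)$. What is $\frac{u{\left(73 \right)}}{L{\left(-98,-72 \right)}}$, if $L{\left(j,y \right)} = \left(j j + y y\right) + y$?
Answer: $\frac{128331}{14716} \approx 8.7205$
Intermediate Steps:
$u{\left(P \right)} = -3 + \left(-67 + P\right) \left(P + 4 P^{2}\right)$ ($u{\left(P \right)} = -3 + \left(P - 67\right) \left(P + \left(P + P\right) \left(P + P\right)\right) = -3 + \left(-67 + P\right) \left(P + 2 P 2 P\right) = -3 + \left(-67 + P\right) \left(P + 4 P^{2}\right)$)
$L{\left(j,y \right)} = y + j^{2} + y^{2}$ ($L{\left(j,y \right)} = \left(j^{2} + y^{2}\right) + y = y + j^{2} + y^{2}$)
$\frac{u{\left(73 \right)}}{L{\left(-98,-72 \right)}} = \frac{-3 - 267 \cdot 73^{2} - 4891 + 4 \cdot 73^{3}}{-72 + \left(-98\right)^{2} + \left(-72\right)^{2}} = \frac{-3 - 1422843 - 4891 + 4 \cdot 389017}{-72 + 9604 + 5184} = \frac{-3 - 1422843 - 4891 + 1556068}{14716} = 128331 \cdot \frac{1}{14716} = \frac{128331}{14716}$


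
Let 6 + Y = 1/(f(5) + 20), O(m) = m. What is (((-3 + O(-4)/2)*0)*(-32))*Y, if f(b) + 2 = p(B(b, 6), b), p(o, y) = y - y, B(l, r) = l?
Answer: 0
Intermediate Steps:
p(o, y) = 0
f(b) = -2 (f(b) = -2 + 0 = -2)
Y = -107/18 (Y = -6 + 1/(-2 + 20) = -6 + 1/18 = -107/18 ≈ -5.9444)
(((-3 + O(-4)/2)*0)*(-32))*Y = (((-3 - 4/2)*0)*(-32))*(-107/18) = (((-3 - 4*½)*0)*(-32))*(-107/18) = (((-3 - 2)*0)*(-32))*(-107/18) = (-5*0*(-32))*(-107/18) = (0*(-32))*(-107/18) = 0*(-107/18) = 0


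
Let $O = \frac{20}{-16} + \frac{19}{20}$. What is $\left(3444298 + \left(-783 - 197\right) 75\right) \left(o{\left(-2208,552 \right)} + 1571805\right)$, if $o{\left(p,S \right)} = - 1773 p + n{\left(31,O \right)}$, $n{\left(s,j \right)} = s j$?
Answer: $\frac{92470759398003}{5} \approx 1.8494 \cdot 10^{13}$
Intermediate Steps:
$O = - \frac{3}{10}$ ($O = 20 \left(- \frac{1}{16}\right) + 19 \cdot \frac{1}{20} = - \frac{5}{4} + \frac{19}{20} = - \frac{3}{10} \approx -0.3$)
$n{\left(s,j \right)} = j s$
$o{\left(p,S \right)} = - \frac{93}{10} - 1773 p$ ($o{\left(p,S \right)} = - 1773 p - \frac{93}{10} = - \frac{93}{10} - 1773 p$)
$\left(3444298 + \left(-783 - 197\right) 75\right) \left(o{\left(-2208,552 \right)} + 1571805\right) = \left(3444298 + \left(-783 - 197\right) 75\right) \left(\left(- \frac{93}{10} - -3914784\right) + 1571805\right) = \left(3444298 - 73500\right) \left(\left(- \frac{93}{10} + 3914784\right) + 1571805\right) = \left(3444298 - 73500\right) \left(\frac{39147747}{10} + 1571805\right) = 3370798 \cdot \frac{54865797}{10} = \frac{92470759398003}{5}$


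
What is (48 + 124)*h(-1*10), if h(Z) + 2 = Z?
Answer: -2064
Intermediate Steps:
h(Z) = -2 + Z
(48 + 124)*h(-1*10) = (48 + 124)*(-2 - 1*10) = 172*(-2 - 10) = 172*(-12) = -2064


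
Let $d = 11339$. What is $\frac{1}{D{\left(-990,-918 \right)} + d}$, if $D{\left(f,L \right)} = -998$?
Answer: $\frac{1}{10341} \approx 9.6702 \cdot 10^{-5}$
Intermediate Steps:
$\frac{1}{D{\left(-990,-918 \right)} + d} = \frac{1}{-998 + 11339} = \frac{1}{10341}$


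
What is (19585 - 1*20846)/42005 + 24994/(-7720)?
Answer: -105960789/32427860 ≈ -3.2676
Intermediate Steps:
(19585 - 1*20846)/42005 + 24994/(-7720) = (19585 - 20846)*(1/42005) + 24994*(-1/7720) = -1261*1/42005 - 12497/3860 = -1261/42005 - 12497/3860 = -105960789/32427860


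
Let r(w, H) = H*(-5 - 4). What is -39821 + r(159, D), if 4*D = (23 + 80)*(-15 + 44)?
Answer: -186167/4 ≈ -46542.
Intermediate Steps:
D = 2987/4 (D = ((23 + 80)*(-15 + 44))/4 = (103*29)/4 = (¼)*2987 = 2987/4 ≈ 746.75)
r(w, H) = -9*H (r(w, H) = H*(-9) = -9*H)
-39821 + r(159, D) = -39821 - 9*2987/4 = -39821 - 26883/4 = -186167/4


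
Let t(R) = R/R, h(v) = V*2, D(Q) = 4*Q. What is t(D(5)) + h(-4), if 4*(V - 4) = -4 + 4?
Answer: 9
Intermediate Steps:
V = 4 (V = 4 + (-4 + 4)/4 = 4 + (1/4)*0 = 4 + 0 = 4)
h(v) = 8 (h(v) = 4*2 = 8)
t(R) = 1
t(D(5)) + h(-4) = 1 + 8 = 9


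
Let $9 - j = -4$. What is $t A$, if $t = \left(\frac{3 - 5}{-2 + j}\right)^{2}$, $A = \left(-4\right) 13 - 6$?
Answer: $- \frac{232}{121} \approx -1.9174$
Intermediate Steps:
$j = 13$ ($j = 9 - -4 = 9 + 4 = 13$)
$A = -58$ ($A = -52 - 6 = -58$)
$t = \frac{4}{121}$ ($t = \left(\frac{3 - 5}{-2 + 13}\right)^{2} = \left(- \frac{2}{11}\right)^{2} = \frac{4}{121} \approx 0.033058$)
$t A = \frac{4}{121} \left(-58\right) = - \frac{232}{121}$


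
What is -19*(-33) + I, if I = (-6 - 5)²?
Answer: 748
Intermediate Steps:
I = 121 (I = (-11)² = 121)
-19*(-33) + I = -19*(-33) + 121 = 627 + 121 = 748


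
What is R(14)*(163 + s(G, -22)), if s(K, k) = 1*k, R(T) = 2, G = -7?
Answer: 282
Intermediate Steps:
s(K, k) = k
R(14)*(163 + s(G, -22)) = 2*(163 - 22) = 2*141 = 282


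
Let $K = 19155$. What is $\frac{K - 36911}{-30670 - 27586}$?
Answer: $\frac{4439}{14564} \approx 0.30479$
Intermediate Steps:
$\frac{K - 36911}{-30670 - 27586} = \frac{19155 - 36911}{-30670 - 27586} = - \frac{17756}{-58256} = \left(-17756\right) \left(- \frac{1}{58256}\right) = \frac{4439}{14564}$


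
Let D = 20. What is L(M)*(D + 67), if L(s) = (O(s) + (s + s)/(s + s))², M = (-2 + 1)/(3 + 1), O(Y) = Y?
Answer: 783/16 ≈ 48.938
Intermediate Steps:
M = -¼ (M = -1/4 = -1*¼ = -¼ ≈ -0.25000)
L(s) = (1 + s)² (L(s) = (s + (s + s)/(s + s))² = (s + (2*s)/((2*s)))² = (s + (2*s)*(1/(2*s)))² = (s + 1)² = (1 + s)²)
L(M)*(D + 67) = (1 - ¼)²*(20 + 67) = (¾)²*87 = (9/16)*87 = 783/16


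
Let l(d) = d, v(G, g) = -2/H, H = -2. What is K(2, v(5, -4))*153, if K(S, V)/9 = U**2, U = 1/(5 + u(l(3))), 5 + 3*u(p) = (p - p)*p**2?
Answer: 12393/100 ≈ 123.93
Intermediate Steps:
v(G, g) = 1 (v(G, g) = -2/(-2) = -2*(-1/2) = 1)
u(p) = -5/3 (u(p) = -5/3 + ((p - p)*p**2)/3 = -5/3 + (0*p**2)/3 = -5/3 + (1/3)*0 = -5/3 + 0 = -5/3)
U = 3/10 (U = 1/(5 - 5/3) = 1/(10/3) = 3/10 ≈ 0.30000)
K(S, V) = 81/100 (K(S, V) = 9*(3/10)**2 = 9*(9/100) = 81/100)
K(2, v(5, -4))*153 = (81/100)*153 = 12393/100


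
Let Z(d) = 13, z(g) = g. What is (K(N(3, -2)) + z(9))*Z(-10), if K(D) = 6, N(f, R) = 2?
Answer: 195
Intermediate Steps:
(K(N(3, -2)) + z(9))*Z(-10) = (6 + 9)*13 = 15*13 = 195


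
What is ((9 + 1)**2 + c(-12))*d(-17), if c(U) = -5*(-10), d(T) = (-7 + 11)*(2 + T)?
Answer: -9000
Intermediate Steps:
d(T) = 8 + 4*T (d(T) = 4*(2 + T) = 8 + 4*T)
c(U) = 50
((9 + 1)**2 + c(-12))*d(-17) = ((9 + 1)**2 + 50)*(8 + 4*(-17)) = (10**2 + 50)*(8 - 68) = (100 + 50)*(-60) = 150*(-60) = -9000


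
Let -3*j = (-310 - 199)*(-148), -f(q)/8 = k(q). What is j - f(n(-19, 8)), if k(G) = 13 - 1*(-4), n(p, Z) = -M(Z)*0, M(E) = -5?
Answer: -74924/3 ≈ -24975.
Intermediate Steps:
n(p, Z) = 0 (n(p, Z) = -1*(-5)*0 = 5*0 = 0)
k(G) = 17 (k(G) = 13 + 4 = 17)
f(q) = -136 (f(q) = -8*17 = -136)
j = -75332/3 (j = -(-310 - 199)*(-148)/3 = -(-509)*(-148)/3 = -⅓*75332 = -75332/3 ≈ -25111.)
j - f(n(-19, 8)) = -75332/3 - 1*(-136) = -75332/3 + 136 = -74924/3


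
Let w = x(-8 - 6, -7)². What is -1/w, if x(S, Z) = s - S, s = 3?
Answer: -1/289 ≈ -0.0034602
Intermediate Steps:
x(S, Z) = 3 - S
w = 289 (w = (3 - (-8 - 6))² = (3 - 1*(-14))² = (3 + 14)² = 17² = 289)
-1/w = -1/289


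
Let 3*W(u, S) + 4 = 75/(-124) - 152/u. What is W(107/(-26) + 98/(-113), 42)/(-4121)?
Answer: -15672185/7480587556 ≈ -0.0020950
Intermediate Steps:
W(u, S) = -571/372 - 152/(3*u) (W(u, S) = -4/3 + (75/(-124) - 152/u)/3 = -4/3 + (75*(-1/124) - 152/u)/3 = -4/3 + (-75/124 - 152/u)/3 = -4/3 + (-25/124 - 152/(3*u)) = -571/372 - 152/(3*u))
W(107/(-26) + 98/(-113), 42)/(-4121) = ((-18848 - 571*(107/(-26) + 98/(-113)))/(372*(107/(-26) + 98/(-113))))/(-4121) = ((-18848 - 571*(107*(-1/26) + 98*(-1/113)))/(372*(107*(-1/26) + 98*(-1/113))))*(-1/4121) = ((-18848 - 571*(-107/26 - 98/113))/(372*(-107/26 - 98/113)))*(-1/4121) = ((-18848 - 571*(-14639/2938))/(372*(-14639/2938)))*(-1/4121) = ((1/372)*(-2938/14639)*(-18848 + 8358869/2938))*(-1/4121) = ((1/372)*(-2938/14639)*(-47016555/2938))*(-1/4121) = (15672185/1815236)*(-1/4121) = -15672185/7480587556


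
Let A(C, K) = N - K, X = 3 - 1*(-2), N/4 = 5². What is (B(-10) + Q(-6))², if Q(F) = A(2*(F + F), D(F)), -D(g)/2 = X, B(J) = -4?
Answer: 11236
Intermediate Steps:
N = 100 (N = 4*5² = 4*25 = 100)
X = 5 (X = 3 + 2 = 5)
D(g) = -10 (D(g) = -2*5 = -10)
A(C, K) = 100 - K
Q(F) = 110 (Q(F) = 100 - 1*(-10) = 100 + 10 = 110)
(B(-10) + Q(-6))² = (-4 + 110)² = 106² = 11236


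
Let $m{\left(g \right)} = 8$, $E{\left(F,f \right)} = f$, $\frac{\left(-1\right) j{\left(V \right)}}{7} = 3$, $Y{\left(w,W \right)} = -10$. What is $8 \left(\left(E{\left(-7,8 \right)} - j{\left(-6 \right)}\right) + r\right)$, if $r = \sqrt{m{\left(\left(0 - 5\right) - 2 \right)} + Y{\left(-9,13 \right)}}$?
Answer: $232 + 8 i \sqrt{2} \approx 232.0 + 11.314 i$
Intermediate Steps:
$j{\left(V \right)} = -21$ ($j{\left(V \right)} = \left(-7\right) 3 = -21$)
$r = i \sqrt{2}$ ($r = \sqrt{8 - 10} = \sqrt{-2} = i \sqrt{2} \approx 1.4142 i$)
$8 \left(\left(E{\left(-7,8 \right)} - j{\left(-6 \right)}\right) + r\right) = 8 \left(\left(8 - -21\right) + i \sqrt{2}\right) = 8 \left(\left(8 + 21\right) + i \sqrt{2}\right) = 8 \left(29 + i \sqrt{2}\right) = 232 + 8 i \sqrt{2}$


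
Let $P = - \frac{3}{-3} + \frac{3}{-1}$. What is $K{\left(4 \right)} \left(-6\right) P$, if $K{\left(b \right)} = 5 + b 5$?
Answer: $300$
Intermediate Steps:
$K{\left(b \right)} = 5 + 5 b$
$P = -2$ ($P = \left(-3\right) \left(- \frac{1}{3}\right) + 3 \left(-1\right) = 1 - 3 = -2$)
$K{\left(4 \right)} \left(-6\right) P = \left(5 + 5 \cdot 4\right) \left(-6\right) \left(-2\right) = \left(5 + 20\right) \left(-6\right) \left(-2\right) = 25 \left(-6\right) \left(-2\right) = \left(-150\right) \left(-2\right) = 300$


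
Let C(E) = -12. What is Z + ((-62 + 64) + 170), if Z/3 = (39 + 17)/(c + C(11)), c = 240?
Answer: 3282/19 ≈ 172.74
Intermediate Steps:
Z = 14/19 (Z = 3*((39 + 17)/(240 - 12)) = 3*(56/228) = 3*(56*(1/228)) = 3*(14/57) = 14/19 ≈ 0.73684)
Z + ((-62 + 64) + 170) = 14/19 + ((-62 + 64) + 170) = 14/19 + (2 + 170) = 14/19 + 172 = 3282/19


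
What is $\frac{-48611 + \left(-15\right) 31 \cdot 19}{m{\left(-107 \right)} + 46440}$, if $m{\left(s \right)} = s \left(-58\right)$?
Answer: $- \frac{28723}{26323} \approx -1.0912$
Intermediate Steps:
$m{\left(s \right)} = - 58 s$
$\frac{-48611 + \left(-15\right) 31 \cdot 19}{m{\left(-107 \right)} + 46440} = \frac{-48611 + \left(-15\right) 31 \cdot 19}{\left(-58\right) \left(-107\right) + 46440} = \frac{-48611 - 8835}{6206 + 46440} = \frac{-48611 - 8835}{52646} = \left(-57446\right) \frac{1}{52646} = - \frac{28723}{26323}$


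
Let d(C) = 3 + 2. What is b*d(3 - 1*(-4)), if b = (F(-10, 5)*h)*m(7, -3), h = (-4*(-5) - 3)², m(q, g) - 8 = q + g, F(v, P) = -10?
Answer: -173400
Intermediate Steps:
d(C) = 5
m(q, g) = 8 + g + q (m(q, g) = 8 + (q + g) = 8 + (g + q) = 8 + g + q)
h = 289 (h = (20 - 3)² = 17² = 289)
b = -34680 (b = (-10*289)*(8 - 3 + 7) = -2890*12 = -34680)
b*d(3 - 1*(-4)) = -34680*5 = -173400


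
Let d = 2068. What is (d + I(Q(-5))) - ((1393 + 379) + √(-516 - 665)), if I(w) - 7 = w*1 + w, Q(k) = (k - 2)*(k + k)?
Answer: 443 - I*√1181 ≈ 443.0 - 34.366*I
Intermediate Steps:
Q(k) = 2*k*(-2 + k) (Q(k) = (-2 + k)*(2*k) = 2*k*(-2 + k))
I(w) = 7 + 2*w (I(w) = 7 + (w*1 + w) = 7 + (w + w) = 7 + 2*w)
(d + I(Q(-5))) - ((1393 + 379) + √(-516 - 665)) = (2068 + (7 + 2*(2*(-5)*(-2 - 5)))) - ((1393 + 379) + √(-516 - 665)) = (2068 + (7 + 2*(2*(-5)*(-7)))) - (1772 + √(-1181)) = (2068 + (7 + 2*70)) - (1772 + I*√1181) = (2068 + (7 + 140)) + (-1772 - I*√1181) = (2068 + 147) + (-1772 - I*√1181) = 2215 + (-1772 - I*√1181) = 443 - I*√1181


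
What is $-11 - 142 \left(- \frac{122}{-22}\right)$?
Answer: $- \frac{8783}{11} \approx -798.45$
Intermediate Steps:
$-11 - 142 \left(- \frac{122}{-22}\right) = -11 - 142 \left(\left(-122\right) \left(- \frac{1}{22}\right)\right) = -11 - \frac{8662}{11} = - \frac{8783}{11}$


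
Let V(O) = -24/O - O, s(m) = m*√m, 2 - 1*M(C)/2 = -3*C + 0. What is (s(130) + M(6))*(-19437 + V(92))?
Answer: -17966920/23 - 58392490*√130/23 ≈ -2.9728e+7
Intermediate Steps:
M(C) = 4 + 6*C (M(C) = 4 - 2*(-3*C + 0) = 4 - (-6)*C = 4 + 6*C)
s(m) = m^(3/2)
V(O) = -O - 24/O
(s(130) + M(6))*(-19437 + V(92)) = (130^(3/2) + (4 + 6*6))*(-19437 + (-1*92 - 24/92)) = (130*√130 + (4 + 36))*(-19437 + (-92 - 24*1/92)) = (130*√130 + 40)*(-19437 + (-92 - 6/23)) = (40 + 130*√130)*(-19437 - 2122/23) = (40 + 130*√130)*(-449173/23) = -17966920/23 - 58392490*√130/23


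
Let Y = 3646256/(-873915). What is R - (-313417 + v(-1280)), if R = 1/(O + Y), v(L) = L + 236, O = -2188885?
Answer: 601533415763215376/1912903081031 ≈ 3.1446e+5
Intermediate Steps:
v(L) = 236 + L
Y = -3646256/873915 (Y = 3646256*(-1/873915) = -3646256/873915 ≈ -4.1723)
R = -873915/1912903081031 (R = 1/(-2188885 - 3646256/873915) = 1/(-1912903081031/873915) = -873915/1912903081031 ≈ -4.5685e-7)
R - (-313417 + v(-1280)) = -873915/1912903081031 - (-313417 + (236 - 1280)) = -873915/1912903081031 - (-313417 - 1044) = -873915/1912903081031 - 1*(-314461) = -873915/1912903081031 + 314461 = 601533415763215376/1912903081031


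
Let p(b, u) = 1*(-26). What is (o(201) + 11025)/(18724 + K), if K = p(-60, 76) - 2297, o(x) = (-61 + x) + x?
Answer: 11366/16401 ≈ 0.69301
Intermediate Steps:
p(b, u) = -26
o(x) = -61 + 2*x
K = -2323 (K = -26 - 2297 = -2323)
(o(201) + 11025)/(18724 + K) = ((-61 + 2*201) + 11025)/(18724 - 2323) = ((-61 + 402) + 11025)/16401 = (341 + 11025)*(1/16401) = 11366*(1/16401) = 11366/16401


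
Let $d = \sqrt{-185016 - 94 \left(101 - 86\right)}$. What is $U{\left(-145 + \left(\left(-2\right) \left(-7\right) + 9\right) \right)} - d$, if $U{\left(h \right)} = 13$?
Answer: $13 - 3 i \sqrt{20714} \approx 13.0 - 431.77 i$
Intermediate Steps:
$d = 3 i \sqrt{20714}$ ($d = \sqrt{-185016 - 1410} = \sqrt{-186426} = 3 i \sqrt{20714} \approx 431.77 i$)
$U{\left(-145 + \left(\left(-2\right) \left(-7\right) + 9\right) \right)} - d = 13 - 3 i \sqrt{20714}$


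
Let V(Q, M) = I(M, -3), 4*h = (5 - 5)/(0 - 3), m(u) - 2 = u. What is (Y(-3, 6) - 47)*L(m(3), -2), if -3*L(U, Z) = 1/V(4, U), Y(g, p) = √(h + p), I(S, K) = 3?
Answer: 47/9 - √6/9 ≈ 4.9501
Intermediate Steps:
m(u) = 2 + u
h = 0 (h = ((5 - 5)/(0 - 3))/4 = (0/(-3))/4 = (0*(-⅓))/4 = (¼)*0 = 0)
V(Q, M) = 3
Y(g, p) = √p (Y(g, p) = √(0 + p) = √p)
L(U, Z) = -⅑ (L(U, Z) = -⅓/3 = -⅓*⅓ = -⅑)
(Y(-3, 6) - 47)*L(m(3), -2) = (√6 - 47)*(-⅑) = (-47 + √6)*(-⅑) = 47/9 - √6/9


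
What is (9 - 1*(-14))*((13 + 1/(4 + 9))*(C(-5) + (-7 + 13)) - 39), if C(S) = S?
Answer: -7751/13 ≈ -596.23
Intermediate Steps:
(9 - 1*(-14))*((13 + 1/(4 + 9))*(C(-5) + (-7 + 13)) - 39) = (9 - 1*(-14))*((13 + 1/(4 + 9))*(-5 + (-7 + 13)) - 39) = (9 + 14)*((13 + 1/13)*(-5 + 6) - 39) = 23*((13 + 1/13)*1 - 39) = 23*((170/13)*1 - 39) = 23*(170/13 - 39) = 23*(-337/13) = -7751/13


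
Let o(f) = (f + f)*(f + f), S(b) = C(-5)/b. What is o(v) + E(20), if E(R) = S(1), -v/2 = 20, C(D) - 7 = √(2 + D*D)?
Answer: 6407 + 3*√3 ≈ 6412.2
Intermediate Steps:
C(D) = 7 + √(2 + D²) (C(D) = 7 + √(2 + D*D) = 7 + √(2 + D²))
v = -40 (v = -2*20 = -40)
S(b) = (7 + 3*√3)/b (S(b) = (7 + √(2 + (-5)²))/b = (7 + √(2 + 25))/b = (7 + √27)/b = (7 + 3*√3)/b)
E(R) = 7 + 3*√3 (E(R) = (7 + 3*√3)/1 = 1*(7 + 3*√3) = 7 + 3*√3)
o(f) = 4*f² (o(f) = (2*f)*(2*f) = 4*f²)
o(v) + E(20) = 4*(-40)² + (7 + 3*√3) = 4*1600 + (7 + 3*√3) = 6400 + (7 + 3*√3) = 6407 + 3*√3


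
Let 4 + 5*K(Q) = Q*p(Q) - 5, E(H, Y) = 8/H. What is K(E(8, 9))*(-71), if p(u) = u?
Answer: 568/5 ≈ 113.60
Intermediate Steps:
K(Q) = -9/5 + Q²/5 (K(Q) = -⅘ + (Q*Q - 5)/5 = -⅘ + (Q² - 5)/5 = -⅘ + (-5 + Q²)/5 = -⅘ + (-1 + Q²/5) = -9/5 + Q²/5)
K(E(8, 9))*(-71) = (-9/5 + (8/8)²/5)*(-71) = (-9/5 + (8*(⅛))²/5)*(-71) = (-9/5 + (⅕)*1²)*(-71) = (-9/5 + (⅕)*1)*(-71) = (-9/5 + ⅕)*(-71) = -8/5*(-71) = 568/5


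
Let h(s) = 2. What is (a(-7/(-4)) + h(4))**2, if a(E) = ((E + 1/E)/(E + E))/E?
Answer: 665856/117649 ≈ 5.6597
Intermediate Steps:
a(E) = (E + 1/E)/(2*E**2) (a(E) = ((E + 1/E)/((2*E)))/E = ((E + 1/E)*(1/(2*E)))/E = ((E + 1/E)/(2*E))/E = (E + 1/E)/(2*E**2))
(a(-7/(-4)) + h(4))**2 = ((1 + (-7/(-4))**2)/(2*(-7/(-4))**3) + 2)**2 = ((1 + (-7*(-1/4))**2)/(2*(-7*(-1/4))**3) + 2)**2 = ((1 + (7/4)**2)/(2*(7/4)**3) + 2)**2 = ((1/2)*(64/343)*(1 + 49/16) + 2)**2 = ((1/2)*(64/343)*(65/16) + 2)**2 = (130/343 + 2)**2 = (816/343)**2 = 665856/117649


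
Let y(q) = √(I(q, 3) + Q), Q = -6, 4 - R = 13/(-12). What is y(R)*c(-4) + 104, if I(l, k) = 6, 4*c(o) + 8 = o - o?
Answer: 104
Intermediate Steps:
c(o) = -2 (c(o) = -2 + (o - o)/4 = -2 + (¼)*0 = -2 + 0 = -2)
R = 61/12 (R = 4 - 13/(-12) = 4 - 13*(-1)/12 = 4 - 1*(-13/12) = 4 + 13/12 = 61/12 ≈ 5.0833)
y(q) = 0 (y(q) = √(6 - 6) = √0 = 0)
y(R)*c(-4) + 104 = 0*(-2) + 104 = 0 + 104 = 104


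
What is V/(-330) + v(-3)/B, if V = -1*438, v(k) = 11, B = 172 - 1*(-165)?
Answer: 25206/18535 ≈ 1.3599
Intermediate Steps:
B = 337 (B = 172 + 165 = 337)
V = -438
V/(-330) + v(-3)/B = -438/(-330) + 11/337 = -438*(-1/330) + 11*(1/337) = 73/55 + 11/337 = 25206/18535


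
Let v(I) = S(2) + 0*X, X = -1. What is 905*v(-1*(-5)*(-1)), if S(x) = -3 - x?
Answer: -4525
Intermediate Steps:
v(I) = -5 (v(I) = (-3 - 1*2) + 0*(-1) = (-3 - 2) + 0 = -5 + 0 = -5)
905*v(-1*(-5)*(-1)) = 905*(-5) = -4525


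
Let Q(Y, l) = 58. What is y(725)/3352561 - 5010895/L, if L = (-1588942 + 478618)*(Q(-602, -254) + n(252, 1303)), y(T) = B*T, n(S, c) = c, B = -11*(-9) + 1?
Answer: 126357776042095/5066225787018804 ≈ 0.024941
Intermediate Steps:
B = 100 (B = 99 + 1 = 100)
y(T) = 100*T
L = -1511150964 (L = (-1588942 + 478618)*(58 + 1303) = -1110324*1361 = -1511150964)
y(725)/3352561 - 5010895/L = (100*725)/3352561 - 5010895/(-1511150964) = 72500*(1/3352561) - 5010895*(-1/1511150964) = 72500/3352561 + 5010895/1511150964 = 126357776042095/5066225787018804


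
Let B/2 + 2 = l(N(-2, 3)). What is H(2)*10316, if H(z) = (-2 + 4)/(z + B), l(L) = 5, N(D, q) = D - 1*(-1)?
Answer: 2579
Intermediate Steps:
N(D, q) = 1 + D (N(D, q) = D + 1 = 1 + D)
B = 6 (B = -4 + 2*5 = -4 + 10 = 6)
H(z) = 2/(6 + z) (H(z) = (-2 + 4)/(z + 6) = 2/(6 + z))
H(2)*10316 = (2/(6 + 2))*10316 = (2/8)*10316 = (2*(⅛))*10316 = (¼)*10316 = 2579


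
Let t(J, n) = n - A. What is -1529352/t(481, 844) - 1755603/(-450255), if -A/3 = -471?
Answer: 229865774289/85398365 ≈ 2691.7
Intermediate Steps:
A = 1413 (A = -3*(-471) = 1413)
t(J, n) = -1413 + n (t(J, n) = n - 1*1413 = n - 1413 = -1413 + n)
-1529352/t(481, 844) - 1755603/(-450255) = -1529352/(-1413 + 844) - 1755603/(-450255) = -1529352/(-569) - 1755603*(-1/450255) = -1529352*(-1/569) + 585201/150085 = 1529352/569 + 585201/150085 = 229865774289/85398365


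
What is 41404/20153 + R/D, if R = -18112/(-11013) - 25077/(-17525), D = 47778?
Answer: 381810211166528953/185836636669846050 ≈ 2.0545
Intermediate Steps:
R = 593585801/193002825 (R = -18112*(-1/11013) - 25077*(-1/17525) = 18112/11013 + 25077/17525 = 593585801/193002825 ≈ 3.0755)
41404/20153 + R/D = 41404/20153 + (593585801/193002825)/47778 = 41404*(1/20153) + (593585801/193002825)*(1/47778) = 41404/20153 + 593585801/9221288972850 = 381810211166528953/185836636669846050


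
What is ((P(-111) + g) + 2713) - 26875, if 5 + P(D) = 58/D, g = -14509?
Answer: -4293094/111 ≈ -38677.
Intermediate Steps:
P(D) = -5 + 58/D
((P(-111) + g) + 2713) - 26875 = (((-5 + 58/(-111)) - 14509) + 2713) - 26875 = (((-5 + 58*(-1/111)) - 14509) + 2713) - 26875 = (((-5 - 58/111) - 14509) + 2713) - 26875 = ((-613/111 - 14509) + 2713) - 26875 = (-1611112/111 + 2713) - 26875 = -1309969/111 - 26875 = -4293094/111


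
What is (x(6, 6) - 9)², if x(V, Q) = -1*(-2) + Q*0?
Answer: 49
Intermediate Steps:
x(V, Q) = 2 (x(V, Q) = 2 + 0 = 2)
(x(6, 6) - 9)² = (2 - 9)² = (-7)² = 49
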